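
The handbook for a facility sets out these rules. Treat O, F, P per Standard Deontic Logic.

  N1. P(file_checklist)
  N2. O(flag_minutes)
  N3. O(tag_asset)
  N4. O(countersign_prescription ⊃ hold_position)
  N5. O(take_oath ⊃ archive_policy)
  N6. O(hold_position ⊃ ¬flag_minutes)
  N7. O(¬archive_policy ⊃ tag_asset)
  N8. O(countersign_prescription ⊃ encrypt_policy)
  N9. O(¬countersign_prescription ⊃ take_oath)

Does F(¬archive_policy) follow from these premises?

From premise 2 we have O(flag_minutes).
Premise 6 is O(hold_position ⊃ ¬flag_minutes); contrapositively O(flag_minutes ⊃ ¬hold_position). Since O(flag_minutes) holds, K gives O(¬hold_position).
Premise 4 is O(countersign_prescription ⊃ hold_position); contrapositively O(¬hold_position ⊃ ¬countersign_prescription). Since O(¬hold_position) holds, K gives O(¬countersign_prescription).
With premise 9, O(¬countersign_prescription ⊃ take_oath), the K-axiom yields O(take_oath).
From O(take_oath) and premise 5, O(take_oath ⊃ archive_policy), we obtain O(archive_policy).
Premises 1, 3, 7, 8 do not contribute to this derivation.
So O(archive_policy) holds, i.e. F(¬archive_policy). The claim follows.

Yes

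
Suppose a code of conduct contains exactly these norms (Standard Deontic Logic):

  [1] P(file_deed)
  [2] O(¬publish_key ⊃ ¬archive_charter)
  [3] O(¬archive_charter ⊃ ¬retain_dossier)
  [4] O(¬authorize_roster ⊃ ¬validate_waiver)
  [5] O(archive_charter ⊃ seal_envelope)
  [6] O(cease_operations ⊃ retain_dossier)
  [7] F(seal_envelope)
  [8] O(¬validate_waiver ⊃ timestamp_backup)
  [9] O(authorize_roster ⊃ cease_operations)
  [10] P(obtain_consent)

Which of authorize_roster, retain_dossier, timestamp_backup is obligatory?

timestamp_backup

Premise 7 is F(seal_envelope), i.e. O(¬seal_envelope).
Premise 5, O(archive_charter ⊃ seal_envelope), contraposes to O(¬seal_envelope ⊃ ¬archive_charter); with O(¬seal_envelope) we get O(¬archive_charter).
From O(¬archive_charter) and premise 3, O(¬archive_charter ⊃ ¬retain_dossier), we obtain O(¬retain_dossier).
Premise 6, O(cease_operations ⊃ retain_dossier), contraposes to O(¬retain_dossier ⊃ ¬cease_operations); with O(¬retain_dossier) we get O(¬cease_operations).
Premise 9, O(authorize_roster ⊃ cease_operations), contraposes to O(¬cease_operations ⊃ ¬authorize_roster); with O(¬cease_operations) we get O(¬authorize_roster).
From O(¬authorize_roster) and premise 4, O(¬authorize_roster ⊃ ¬validate_waiver), we obtain O(¬validate_waiver).
Premise 8 is O(¬validate_waiver ⊃ timestamp_backup); since O(¬validate_waiver), deontic closure gives O(timestamp_backup).
So O(timestamp_backup) holds — timestamp_backup is obligatory. None of the other listed options is made obligatory by any chain of premises.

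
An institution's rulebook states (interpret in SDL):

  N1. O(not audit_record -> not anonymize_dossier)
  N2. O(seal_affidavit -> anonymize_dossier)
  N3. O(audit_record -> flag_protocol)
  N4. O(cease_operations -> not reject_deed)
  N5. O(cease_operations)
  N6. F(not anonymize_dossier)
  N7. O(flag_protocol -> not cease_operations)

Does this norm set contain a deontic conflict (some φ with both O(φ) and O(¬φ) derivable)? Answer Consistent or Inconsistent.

Premise 6, F(not anonymize_dossier), is equivalent to O(anonymize_dossier).
Premise 1 is O(not audit_record -> not anonymize_dossier); contrapositively O(anonymize_dossier -> audit_record). Since O(anonymize_dossier) holds, K gives O(audit_record).
From O(audit_record) and premise 3, O(audit_record -> flag_protocol), we obtain O(flag_protocol).
Premise 7 is O(flag_protocol -> not cease_operations); since O(flag_protocol), deontic closure gives O(not cease_operations).
Yet premise 5 states O(cease_operations).
We now have both O(not cease_operations) and O(cease_operations) — cease_operations is simultaneously obligatory and forbidden, violating the D-axiom.

Inconsistent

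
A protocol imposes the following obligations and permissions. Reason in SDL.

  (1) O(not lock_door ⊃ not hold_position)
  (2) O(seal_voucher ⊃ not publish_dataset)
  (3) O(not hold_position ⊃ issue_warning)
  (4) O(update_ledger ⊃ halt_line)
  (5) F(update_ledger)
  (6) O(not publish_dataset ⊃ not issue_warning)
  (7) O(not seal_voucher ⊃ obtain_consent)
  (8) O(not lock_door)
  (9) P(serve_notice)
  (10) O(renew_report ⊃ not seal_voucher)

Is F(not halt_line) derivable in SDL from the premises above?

Premise 4 is O(update_ledger ⊃ halt_line), but O(update_ledger) is not derivable from the premises, so it does not yield O(halt_line).
No other premise forces O(halt_line). An ideal world satisfying every premise can still have not halt_line true, so F(not halt_line) is not derivable.

No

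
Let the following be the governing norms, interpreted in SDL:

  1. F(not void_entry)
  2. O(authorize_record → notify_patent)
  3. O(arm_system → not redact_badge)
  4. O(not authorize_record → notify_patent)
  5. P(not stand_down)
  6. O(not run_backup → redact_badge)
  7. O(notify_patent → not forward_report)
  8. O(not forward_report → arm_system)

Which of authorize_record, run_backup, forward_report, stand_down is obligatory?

run_backup

By case analysis on not authorize_record: premise 4 gives O(not authorize_record → notify_patent) and premise 2 gives O(authorize_record → notify_patent), so O(notify_patent) either way.
Premise 7 is O(notify_patent → not forward_report); since O(notify_patent), deontic closure gives O(not forward_report).
From O(not forward_report) and premise 8, O(not forward_report → arm_system), we obtain O(arm_system).
From O(arm_system) and premise 3, O(arm_system → not redact_badge), we obtain O(not redact_badge).
Premise 6, O(not run_backup → redact_badge), contraposes to O(not redact_badge → run_backup); with O(not redact_badge) we get O(run_backup).
So O(run_backup) holds — run_backup is obligatory. None of the other listed options is made obligatory by any chain of premises.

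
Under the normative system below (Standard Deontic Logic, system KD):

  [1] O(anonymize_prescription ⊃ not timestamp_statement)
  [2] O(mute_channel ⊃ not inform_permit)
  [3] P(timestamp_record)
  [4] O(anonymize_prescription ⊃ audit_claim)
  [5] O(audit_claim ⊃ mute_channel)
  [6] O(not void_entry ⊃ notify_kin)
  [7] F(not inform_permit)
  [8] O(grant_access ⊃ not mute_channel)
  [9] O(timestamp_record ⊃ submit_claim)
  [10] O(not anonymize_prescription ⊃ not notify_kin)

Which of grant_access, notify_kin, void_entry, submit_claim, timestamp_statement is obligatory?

void_entry

Premise 7, F(not inform_permit), is equivalent to O(inform_permit).
Premise 2, O(mute_channel ⊃ not inform_permit), contraposes to O(inform_permit ⊃ not mute_channel); with O(inform_permit) we get O(not mute_channel).
The contrapositive of premise 5 (O(audit_claim ⊃ mute_channel)) is O(not mute_channel ⊃ not audit_claim), and O(not mute_channel) is already established, so O(not audit_claim).
Premise 4, O(anonymize_prescription ⊃ audit_claim), contraposes to O(not audit_claim ⊃ not anonymize_prescription); with O(not audit_claim) we get O(not anonymize_prescription).
With premise 10, O(not anonymize_prescription ⊃ not notify_kin), the K-axiom yields O(not notify_kin).
The contrapositive of premise 6 (O(not void_entry ⊃ notify_kin)) is O(not notify_kin ⊃ void_entry), and O(not notify_kin) is already established, so O(void_entry).
So O(void_entry) holds — void_entry is obligatory. None of the other listed options is made obligatory by any chain of premises.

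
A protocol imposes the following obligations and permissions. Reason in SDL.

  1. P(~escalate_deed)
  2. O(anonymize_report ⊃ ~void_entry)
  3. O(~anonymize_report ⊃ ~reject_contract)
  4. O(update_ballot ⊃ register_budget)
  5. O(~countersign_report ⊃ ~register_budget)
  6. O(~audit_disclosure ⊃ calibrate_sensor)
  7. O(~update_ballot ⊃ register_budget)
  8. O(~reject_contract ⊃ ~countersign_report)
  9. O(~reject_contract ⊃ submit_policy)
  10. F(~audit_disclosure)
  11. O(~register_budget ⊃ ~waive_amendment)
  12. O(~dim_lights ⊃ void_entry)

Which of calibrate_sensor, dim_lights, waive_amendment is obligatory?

dim_lights

Premises 4 and 7 cover both cases: O(update_ballot ⊃ register_budget) and O(~update_ballot ⊃ register_budget). Since update_ballot ∨ ~update_ballot is a tautology, O(register_budget) follows.
Premise 5 is O(~countersign_report ⊃ ~register_budget); contrapositively O(register_budget ⊃ countersign_report). Since O(register_budget) holds, K gives O(countersign_report).
Premise 8 is O(~reject_contract ⊃ ~countersign_report); contrapositively O(countersign_report ⊃ reject_contract). Since O(countersign_report) holds, K gives O(reject_contract).
Premise 3, O(~anonymize_report ⊃ ~reject_contract), contraposes to O(reject_contract ⊃ anonymize_report); with O(reject_contract) we get O(anonymize_report).
Premise 2 is O(anonymize_report ⊃ ~void_entry); since O(anonymize_report), deontic closure gives O(~void_entry).
The contrapositive of premise 12 (O(~dim_lights ⊃ void_entry)) is O(~void_entry ⊃ dim_lights), and O(~void_entry) is already established, so O(dim_lights).
So O(dim_lights) holds — dim_lights is obligatory. None of the other listed options is made obligatory by any chain of premises.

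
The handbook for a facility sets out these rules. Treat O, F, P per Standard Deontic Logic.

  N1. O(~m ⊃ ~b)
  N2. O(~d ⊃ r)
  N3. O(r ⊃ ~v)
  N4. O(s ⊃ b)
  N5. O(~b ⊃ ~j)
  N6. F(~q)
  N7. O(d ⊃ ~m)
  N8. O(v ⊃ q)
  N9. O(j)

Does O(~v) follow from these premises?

Premise 9 states O(j) outright.
The contrapositive of premise 5 (O(~b ⊃ ~j)) is O(j ⊃ b), and O(j) is already established, so O(b).
Premise 1 is O(~m ⊃ ~b); contrapositively O(b ⊃ m). Since O(b) holds, K gives O(m).
Premise 7, O(d ⊃ ~m), contraposes to O(m ⊃ ~d); with O(m) we get O(~d).
Applying K to premise 2 (O(~d ⊃ r)) and O(~d) yields O(r).
Applying K to premise 3 (O(r ⊃ ~v)) and O(r) yields O(~v).
Premises 4, 6, 8 do not contribute to this derivation.
So O(~v) follows.

Yes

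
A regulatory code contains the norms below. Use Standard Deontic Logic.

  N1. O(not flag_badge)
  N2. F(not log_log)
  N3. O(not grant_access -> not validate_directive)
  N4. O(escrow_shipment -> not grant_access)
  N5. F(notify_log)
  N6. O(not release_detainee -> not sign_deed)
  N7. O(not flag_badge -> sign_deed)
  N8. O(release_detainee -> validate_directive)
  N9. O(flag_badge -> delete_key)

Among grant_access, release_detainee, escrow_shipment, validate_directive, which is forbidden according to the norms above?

escrow_shipment

Premise 1 gives O(not flag_badge).
Premise 7 is O(not flag_badge -> sign_deed); since O(not flag_badge), deontic closure gives O(sign_deed).
The contrapositive of premise 6 (O(not release_detainee -> not sign_deed)) is O(sign_deed -> release_detainee), and O(sign_deed) is already established, so O(release_detainee).
Premise 8 is O(release_detainee -> validate_directive); since O(release_detainee), deontic closure gives O(validate_directive).
The contrapositive of premise 3 (O(not grant_access -> not validate_directive)) is O(validate_directive -> grant_access), and O(validate_directive) is already established, so O(grant_access).
Premise 4 is O(escrow_shipment -> not grant_access); contrapositively O(grant_access -> not escrow_shipment). Since O(grant_access) holds, K gives O(not escrow_shipment).
So O(not escrow_shipment) holds, i.e. escrow_shipment is forbidden. None of the other listed options is forbidden under the premises.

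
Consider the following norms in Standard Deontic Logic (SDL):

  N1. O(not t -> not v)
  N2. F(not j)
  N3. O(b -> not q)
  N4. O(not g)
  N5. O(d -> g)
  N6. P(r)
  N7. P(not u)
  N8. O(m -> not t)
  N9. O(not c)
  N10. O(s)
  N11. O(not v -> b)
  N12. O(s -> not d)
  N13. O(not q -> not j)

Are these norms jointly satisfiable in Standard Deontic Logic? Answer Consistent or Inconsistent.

Premise 5 is O(d -> g), but O(d) is not derivable from the premises, so it does not yield O(g).
So O(g) is not derivable, and the apparent clash with O(not g) does not arise.
A world satisfying every obligation exists (e.g. b=false, c=false, d=false, g=false, j=true, m=false, q=true, r=false, s=true, t=true, u=false, v=true); no atom is both obligatory and forbidden, so the set is consistent.

Consistent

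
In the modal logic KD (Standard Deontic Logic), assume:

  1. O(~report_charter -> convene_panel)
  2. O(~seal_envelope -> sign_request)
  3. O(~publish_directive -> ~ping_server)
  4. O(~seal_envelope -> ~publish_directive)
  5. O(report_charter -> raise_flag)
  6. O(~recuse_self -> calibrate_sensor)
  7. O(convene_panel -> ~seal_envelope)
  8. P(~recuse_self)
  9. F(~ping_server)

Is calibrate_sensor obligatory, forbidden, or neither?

Neither

Premise 6 is O(~recuse_self -> calibrate_sensor), but O(~recuse_self) is not derivable from the premises (the permission P(~recuse_self) asserts only ~O(recuse_self), not O(~recuse_self)), so it does not yield O(calibrate_sensor).
No premise or chain of K-axiom applications forces O(calibrate_sensor), and none forces O(~calibrate_sensor). So calibrate_sensor is neither obligatory nor forbidden under these norms.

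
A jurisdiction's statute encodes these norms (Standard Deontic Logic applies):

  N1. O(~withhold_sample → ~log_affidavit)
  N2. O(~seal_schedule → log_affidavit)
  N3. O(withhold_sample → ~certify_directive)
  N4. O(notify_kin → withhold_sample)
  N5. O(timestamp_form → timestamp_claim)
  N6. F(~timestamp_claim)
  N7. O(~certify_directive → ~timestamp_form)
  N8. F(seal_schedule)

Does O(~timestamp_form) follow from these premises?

Yes

Premise 8, F(seal_schedule), is equivalent to O(~seal_schedule).
Premise 2 is O(~seal_schedule → log_affidavit); since O(~seal_schedule), deontic closure gives O(log_affidavit).
The contrapositive of premise 1 (O(~withhold_sample → ~log_affidavit)) is O(log_affidavit → withhold_sample), and O(log_affidavit) is already established, so O(withhold_sample).
With premise 3, O(withhold_sample → ~certify_directive), the K-axiom yields O(~certify_directive).
From O(~certify_directive) and premise 7, O(~certify_directive → ~timestamp_form), we obtain O(~timestamp_form).
Premises 4, 5, 6 do not contribute to this derivation.
So O(~timestamp_form) follows.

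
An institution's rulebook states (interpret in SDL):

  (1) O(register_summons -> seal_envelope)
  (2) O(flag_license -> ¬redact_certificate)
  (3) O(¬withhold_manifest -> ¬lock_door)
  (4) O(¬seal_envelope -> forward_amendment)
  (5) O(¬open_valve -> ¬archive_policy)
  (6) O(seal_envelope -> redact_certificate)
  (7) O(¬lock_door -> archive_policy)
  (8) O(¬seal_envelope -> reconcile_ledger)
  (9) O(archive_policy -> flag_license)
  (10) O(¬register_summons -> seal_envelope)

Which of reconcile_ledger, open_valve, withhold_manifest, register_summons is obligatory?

withhold_manifest

Premises 10 and 1 cover both cases: O(¬register_summons -> seal_envelope) and O(register_summons -> seal_envelope). Since ¬register_summons ∨ register_summons is a tautology, O(seal_envelope) follows.
Applying K to premise 6 (O(seal_envelope -> redact_certificate)) and O(seal_envelope) yields O(redact_certificate).
Premise 2 is O(flag_license -> ¬redact_certificate); contrapositively O(redact_certificate -> ¬flag_license). Since O(redact_certificate) holds, K gives O(¬flag_license).
The contrapositive of premise 9 (O(archive_policy -> flag_license)) is O(¬flag_license -> ¬archive_policy), and O(¬flag_license) is already established, so O(¬archive_policy).
Premise 7, O(¬lock_door -> archive_policy), contraposes to O(¬archive_policy -> lock_door); with O(¬archive_policy) we get O(lock_door).
Premise 3, O(¬withhold_manifest -> ¬lock_door), contraposes to O(lock_door -> withhold_manifest); with O(lock_door) we get O(withhold_manifest).
So O(withhold_manifest) holds — withhold_manifest is obligatory. None of the other listed options is made obligatory by any chain of premises.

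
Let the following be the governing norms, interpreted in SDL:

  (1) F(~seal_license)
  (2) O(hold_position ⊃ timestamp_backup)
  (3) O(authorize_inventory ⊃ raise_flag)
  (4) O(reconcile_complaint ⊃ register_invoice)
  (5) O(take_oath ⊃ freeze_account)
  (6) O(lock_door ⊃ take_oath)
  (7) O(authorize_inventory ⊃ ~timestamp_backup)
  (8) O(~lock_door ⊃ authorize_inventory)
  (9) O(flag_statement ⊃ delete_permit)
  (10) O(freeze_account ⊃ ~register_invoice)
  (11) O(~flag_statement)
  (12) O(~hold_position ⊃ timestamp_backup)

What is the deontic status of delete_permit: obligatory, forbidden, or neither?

Neither

Premise 9 is O(flag_statement ⊃ delete_permit), but O(flag_statement) is not derivable from the premises, so it does not yield O(delete_permit).
No premise or chain of K-axiom applications forces O(delete_permit), and none forces O(~delete_permit). So delete_permit is neither obligatory nor forbidden under these norms.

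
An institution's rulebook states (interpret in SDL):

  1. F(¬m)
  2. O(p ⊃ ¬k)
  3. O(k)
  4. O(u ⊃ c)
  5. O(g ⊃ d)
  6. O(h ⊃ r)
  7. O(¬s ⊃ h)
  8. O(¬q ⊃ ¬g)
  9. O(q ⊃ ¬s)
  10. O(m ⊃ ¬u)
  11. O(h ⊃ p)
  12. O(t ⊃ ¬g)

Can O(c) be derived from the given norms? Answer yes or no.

Premise 4 is O(u ⊃ c), but O(u) is not derivable from the premises, so it does not yield O(c).
No other premise forces O(c). An ideal world satisfying every premise can still have c false, so O(c) is not derivable.

No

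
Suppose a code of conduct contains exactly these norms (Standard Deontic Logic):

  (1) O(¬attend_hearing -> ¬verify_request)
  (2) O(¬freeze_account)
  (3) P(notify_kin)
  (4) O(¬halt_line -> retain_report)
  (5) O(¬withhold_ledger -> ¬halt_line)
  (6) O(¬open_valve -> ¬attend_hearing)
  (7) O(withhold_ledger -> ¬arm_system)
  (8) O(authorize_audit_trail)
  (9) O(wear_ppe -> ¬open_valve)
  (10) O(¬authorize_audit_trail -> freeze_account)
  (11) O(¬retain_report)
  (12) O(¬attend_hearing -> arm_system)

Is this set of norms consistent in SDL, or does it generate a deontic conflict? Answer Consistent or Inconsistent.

Consistent

Premise 10 is O(¬authorize_audit_trail -> freeze_account), but O(¬authorize_audit_trail) is not derivable from the premises, so it does not yield O(freeze_account).
So O(freeze_account) is not derivable, and the apparent clash with O(¬freeze_account) does not arise.
A world satisfying every obligation exists (e.g. arm_system=false, attend_hearing=true, authorize_audit_trail=true, freeze_account=false, halt_line=true, notify_kin=false, open_valve=true, retain_report=false, verify_request=false, wear_ppe=false, withhold_ledger=true); no atom is both obligatory and forbidden, so the set is consistent.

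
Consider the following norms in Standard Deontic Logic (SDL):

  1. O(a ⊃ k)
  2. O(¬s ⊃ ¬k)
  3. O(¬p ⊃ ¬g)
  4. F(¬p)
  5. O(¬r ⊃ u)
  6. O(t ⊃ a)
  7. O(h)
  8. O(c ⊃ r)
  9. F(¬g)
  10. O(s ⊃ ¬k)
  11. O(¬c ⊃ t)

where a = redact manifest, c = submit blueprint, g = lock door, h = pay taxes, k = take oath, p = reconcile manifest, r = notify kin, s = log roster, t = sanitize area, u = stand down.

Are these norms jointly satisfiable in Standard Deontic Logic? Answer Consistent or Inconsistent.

Premise 3 is O(¬p ⊃ ¬g), but O(¬p) is not derivable from the premises, so it does not yield O(¬g).
So O(¬g) is not derivable, and the apparent clash with O(g) does not arise.
A world satisfying every obligation exists (e.g. a=false, c=true, g=true, h=true, k=false, p=true, r=true, s=false, t=false, u=false); no atom is both obligatory and forbidden, so the set is consistent.

Consistent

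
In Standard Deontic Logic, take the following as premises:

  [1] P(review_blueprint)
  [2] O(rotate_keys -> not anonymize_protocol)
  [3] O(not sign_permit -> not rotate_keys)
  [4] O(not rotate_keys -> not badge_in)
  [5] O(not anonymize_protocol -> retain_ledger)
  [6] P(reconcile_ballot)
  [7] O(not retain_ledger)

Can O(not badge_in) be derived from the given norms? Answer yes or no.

Premise 7 gives O(not retain_ledger).
The contrapositive of premise 5 (O(not anonymize_protocol -> retain_ledger)) is O(not retain_ledger -> anonymize_protocol), and O(not retain_ledger) is already established, so O(anonymize_protocol).
Premise 2 is O(rotate_keys -> not anonymize_protocol); contrapositively O(anonymize_protocol -> not rotate_keys). Since O(anonymize_protocol) holds, K gives O(not rotate_keys).
From O(not rotate_keys) and premise 4, O(not rotate_keys -> not badge_in), we obtain O(not badge_in).
Premises 1, 3, 6 do not contribute to this derivation.
So O(not badge_in) follows.

Yes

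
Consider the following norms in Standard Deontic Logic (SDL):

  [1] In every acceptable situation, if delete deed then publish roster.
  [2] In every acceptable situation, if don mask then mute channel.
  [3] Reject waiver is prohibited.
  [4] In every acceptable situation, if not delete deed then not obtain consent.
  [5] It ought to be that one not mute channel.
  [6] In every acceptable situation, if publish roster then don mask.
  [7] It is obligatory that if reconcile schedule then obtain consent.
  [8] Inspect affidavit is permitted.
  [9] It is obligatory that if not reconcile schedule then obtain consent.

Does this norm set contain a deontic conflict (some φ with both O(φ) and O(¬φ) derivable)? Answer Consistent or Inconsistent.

Inconsistent

Premises 7 and 9 are O(reconcile_schedule → obtain_consent) and O(¬reconcile_schedule → obtain_consent); every ideal world satisfies reconcile_schedule or ¬reconcile_schedule, so in either case obtain_consent holds — hence O(obtain_consent).
The contrapositive of premise 4 (O(¬delete_deed → ¬obtain_consent)) is O(obtain_consent → delete_deed), and O(obtain_consent) is already established, so O(delete_deed).
Applying K to premise 1 (O(delete_deed → publish_roster)) and O(delete_deed) yields O(publish_roster).
Applying K to premise 6 (O(publish_roster → don_mask)) and O(publish_roster) yields O(don_mask).
With premise 2, O(don_mask → mute_channel), the K-axiom yields O(mute_channel).
Yet premise 5 states O(¬mute_channel).
We now have both O(mute_channel) and O(¬mute_channel) — mute_channel is simultaneously obligatory and forbidden, violating the D-axiom.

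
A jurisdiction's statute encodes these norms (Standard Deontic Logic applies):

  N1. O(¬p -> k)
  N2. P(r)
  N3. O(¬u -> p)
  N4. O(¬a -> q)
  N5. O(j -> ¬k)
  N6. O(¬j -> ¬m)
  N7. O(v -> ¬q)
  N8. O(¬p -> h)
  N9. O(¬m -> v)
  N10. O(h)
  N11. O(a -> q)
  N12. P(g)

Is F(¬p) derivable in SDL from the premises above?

Yes

Premises 4 and 11 cover both cases: O(¬a -> q) and O(a -> q). Since ¬a ∨ a is a tautology, O(q) follows.
Premise 7, O(v -> ¬q), contraposes to O(q -> ¬v); with O(q) we get O(¬v).
Premise 9 is O(¬m -> v); contrapositively O(¬v -> m). Since O(¬v) holds, K gives O(m).
The contrapositive of premise 6 (O(¬j -> ¬m)) is O(m -> j), and O(m) is already established, so O(j).
With premise 5, O(j -> ¬k), the K-axiom yields O(¬k).
Premise 1, O(¬p -> k), contraposes to O(¬k -> p); with O(¬k) we get O(p).
Premises 2, 3, 8, 10, 12 do not contribute to this derivation.
So O(p) holds, i.e. F(¬p). The claim follows.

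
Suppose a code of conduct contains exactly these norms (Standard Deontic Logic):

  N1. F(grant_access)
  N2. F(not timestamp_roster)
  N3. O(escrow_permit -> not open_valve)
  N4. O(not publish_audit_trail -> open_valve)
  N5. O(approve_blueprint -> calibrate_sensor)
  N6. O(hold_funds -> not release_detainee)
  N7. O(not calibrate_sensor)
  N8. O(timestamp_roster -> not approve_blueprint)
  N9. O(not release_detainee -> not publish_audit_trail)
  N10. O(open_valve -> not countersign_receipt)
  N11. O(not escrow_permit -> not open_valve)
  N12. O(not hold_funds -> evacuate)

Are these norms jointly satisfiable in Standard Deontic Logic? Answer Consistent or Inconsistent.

Consistent

Premise 5 is O(approve_blueprint -> calibrate_sensor), but O(approve_blueprint) is not derivable from the premises, so it does not yield O(calibrate_sensor).
So O(calibrate_sensor) is not derivable, and the apparent clash with O(not calibrate_sensor) does not arise.
A world satisfying every obligation exists (e.g. approve_blueprint=false, calibrate_sensor=false, countersign_receipt=false, escrow_permit=false, evacuate=true, grant_access=false, hold_funds=false, open_valve=false, publish_audit_trail=true, release_detainee=true, timestamp_roster=true); no atom is both obligatory and forbidden, so the set is consistent.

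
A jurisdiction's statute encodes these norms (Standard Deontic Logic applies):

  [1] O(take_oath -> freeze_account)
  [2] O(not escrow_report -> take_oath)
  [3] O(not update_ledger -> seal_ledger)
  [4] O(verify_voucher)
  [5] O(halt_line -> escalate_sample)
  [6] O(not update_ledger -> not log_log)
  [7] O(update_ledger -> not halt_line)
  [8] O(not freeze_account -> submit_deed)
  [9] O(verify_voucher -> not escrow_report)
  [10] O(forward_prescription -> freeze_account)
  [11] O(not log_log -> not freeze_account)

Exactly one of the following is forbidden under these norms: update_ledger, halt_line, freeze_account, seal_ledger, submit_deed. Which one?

Premise 4 gives O(verify_voucher).
Applying K to premise 9 (O(verify_voucher -> not escrow_report)) and O(verify_voucher) yields O(not escrow_report).
Applying K to premise 2 (O(not escrow_report -> take_oath)) and O(not escrow_report) yields O(take_oath).
Applying K to premise 1 (O(take_oath -> freeze_account)) and O(take_oath) yields O(freeze_account).
Premise 11, O(not log_log -> not freeze_account), contraposes to O(freeze_account -> log_log); with O(freeze_account) we get O(log_log).
The contrapositive of premise 6 (O(not update_ledger -> not log_log)) is O(log_log -> update_ledger), and O(log_log) is already established, so O(update_ledger).
With premise 7, O(update_ledger -> not halt_line), the K-axiom yields O(not halt_line).
So O(not halt_line) holds, i.e. halt_line is forbidden. None of the other listed options is forbidden under the premises.

halt_line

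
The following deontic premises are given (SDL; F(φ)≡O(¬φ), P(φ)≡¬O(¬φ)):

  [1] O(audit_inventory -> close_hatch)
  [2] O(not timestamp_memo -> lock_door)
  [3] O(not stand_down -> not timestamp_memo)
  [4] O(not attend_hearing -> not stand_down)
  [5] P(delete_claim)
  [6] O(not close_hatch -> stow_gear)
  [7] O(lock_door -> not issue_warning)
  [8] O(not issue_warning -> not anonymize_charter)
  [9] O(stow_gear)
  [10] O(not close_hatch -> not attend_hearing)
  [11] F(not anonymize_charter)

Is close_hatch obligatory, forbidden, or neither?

Obligatory

Premise 11 is F(not anonymize_charter), i.e. O(anonymize_charter).
Premise 8, O(not issue_warning -> not anonymize_charter), contraposes to O(anonymize_charter -> issue_warning); with O(anonymize_charter) we get O(issue_warning).
The contrapositive of premise 7 (O(lock_door -> not issue_warning)) is O(issue_warning -> not lock_door), and O(issue_warning) is already established, so O(not lock_door).
Premise 2 is O(not timestamp_memo -> lock_door); contrapositively O(not lock_door -> timestamp_memo). Since O(not lock_door) holds, K gives O(timestamp_memo).
The contrapositive of premise 3 (O(not stand_down -> not timestamp_memo)) is O(timestamp_memo -> stand_down), and O(timestamp_memo) is already established, so O(stand_down).
Premise 4, O(not attend_hearing -> not stand_down), contraposes to O(stand_down -> attend_hearing); with O(stand_down) we get O(attend_hearing).
Premise 10, O(not close_hatch -> not attend_hearing), contraposes to O(attend_hearing -> close_hatch); with O(attend_hearing) we get O(close_hatch).
Premises 1, 5, 6, 9 do not contribute to this derivation.
Hence close_hatch is obligatory.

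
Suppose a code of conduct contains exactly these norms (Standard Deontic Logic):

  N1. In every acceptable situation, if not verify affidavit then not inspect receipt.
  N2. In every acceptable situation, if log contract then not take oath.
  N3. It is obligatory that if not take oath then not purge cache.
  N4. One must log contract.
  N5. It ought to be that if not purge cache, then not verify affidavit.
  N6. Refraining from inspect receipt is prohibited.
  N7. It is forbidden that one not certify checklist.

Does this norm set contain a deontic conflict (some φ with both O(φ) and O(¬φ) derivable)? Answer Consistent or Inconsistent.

Inconsistent

Premise 6 is F(¬inspect_receipt), i.e. O(inspect_receipt).
The contrapositive of premise 1 (O(¬verify_affidavit → ¬inspect_receipt)) is O(inspect_receipt → verify_affidavit), and O(inspect_receipt) is already established, so O(verify_affidavit).
Premise 5 is O(¬purge_cache → ¬verify_affidavit); contrapositively O(verify_affidavit → purge_cache). Since O(verify_affidavit) holds, K gives O(purge_cache).
The contrapositive of premise 3 (O(¬take_oath → ¬purge_cache)) is O(purge_cache → take_oath), and O(purge_cache) is already established, so O(take_oath).
Premise 2, O(log_contract → ¬take_oath), contraposes to O(take_oath → ¬log_contract); with O(take_oath) we get O(¬log_contract).
However, premise 4 gives O(log_contract).
We now have both O(¬log_contract) and O(log_contract) — log_contract is simultaneously obligatory and forbidden, violating the D-axiom.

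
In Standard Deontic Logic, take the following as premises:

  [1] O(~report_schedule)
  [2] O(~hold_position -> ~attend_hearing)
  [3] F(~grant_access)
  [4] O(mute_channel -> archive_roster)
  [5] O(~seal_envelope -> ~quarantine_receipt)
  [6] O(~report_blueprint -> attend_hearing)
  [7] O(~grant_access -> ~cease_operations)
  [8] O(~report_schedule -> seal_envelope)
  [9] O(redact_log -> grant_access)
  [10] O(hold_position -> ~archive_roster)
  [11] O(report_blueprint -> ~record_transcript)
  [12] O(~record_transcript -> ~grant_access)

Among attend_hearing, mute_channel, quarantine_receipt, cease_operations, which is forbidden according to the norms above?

Premise 3, F(~grant_access), is equivalent to O(grant_access).
The contrapositive of premise 12 (O(~record_transcript -> ~grant_access)) is O(grant_access -> record_transcript), and O(grant_access) is already established, so O(record_transcript).
Premise 11, O(report_blueprint -> ~record_transcript), contraposes to O(record_transcript -> ~report_blueprint); with O(record_transcript) we get O(~report_blueprint).
With premise 6, O(~report_blueprint -> attend_hearing), the K-axiom yields O(attend_hearing).
Premise 2 is O(~hold_position -> ~attend_hearing); contrapositively O(attend_hearing -> hold_position). Since O(attend_hearing) holds, K gives O(hold_position).
With premise 10, O(hold_position -> ~archive_roster), the K-axiom yields O(~archive_roster).
Premise 4 is O(mute_channel -> archive_roster); contrapositively O(~archive_roster -> ~mute_channel). Since O(~archive_roster) holds, K gives O(~mute_channel).
So O(~mute_channel) holds, i.e. mute_channel is forbidden. None of the other listed options is forbidden under the premises.

mute_channel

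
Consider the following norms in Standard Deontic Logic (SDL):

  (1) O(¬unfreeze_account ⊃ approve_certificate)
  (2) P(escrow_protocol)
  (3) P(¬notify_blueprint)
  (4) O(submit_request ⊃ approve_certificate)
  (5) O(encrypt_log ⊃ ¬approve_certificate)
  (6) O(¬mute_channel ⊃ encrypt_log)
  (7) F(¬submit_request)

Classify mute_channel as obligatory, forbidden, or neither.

Premise 7 is F(¬submit_request), i.e. O(submit_request).
From O(submit_request) and premise 4, O(submit_request ⊃ approve_certificate), we obtain O(approve_certificate).
The contrapositive of premise 5 (O(encrypt_log ⊃ ¬approve_certificate)) is O(approve_certificate ⊃ ¬encrypt_log), and O(approve_certificate) is already established, so O(¬encrypt_log).
Premise 6 is O(¬mute_channel ⊃ encrypt_log); contrapositively O(¬encrypt_log ⊃ mute_channel). Since O(¬encrypt_log) holds, K gives O(mute_channel).
Premises 1, 2, 3 do not contribute to this derivation.
Hence mute_channel is obligatory.

Obligatory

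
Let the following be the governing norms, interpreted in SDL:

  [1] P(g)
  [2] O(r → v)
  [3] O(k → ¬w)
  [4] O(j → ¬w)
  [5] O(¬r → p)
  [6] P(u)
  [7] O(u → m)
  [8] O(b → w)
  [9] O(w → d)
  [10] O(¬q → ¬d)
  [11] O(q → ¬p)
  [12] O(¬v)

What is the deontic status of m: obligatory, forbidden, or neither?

Neither

Premise 7 is O(u → m), but O(u) is not derivable from the premises (the permission P(u) asserts only ¬O(¬u), not O(u)), so it does not yield O(m).
No premise or chain of K-axiom applications forces O(m), and none forces O(¬m). So m is neither obligatory nor forbidden under these norms.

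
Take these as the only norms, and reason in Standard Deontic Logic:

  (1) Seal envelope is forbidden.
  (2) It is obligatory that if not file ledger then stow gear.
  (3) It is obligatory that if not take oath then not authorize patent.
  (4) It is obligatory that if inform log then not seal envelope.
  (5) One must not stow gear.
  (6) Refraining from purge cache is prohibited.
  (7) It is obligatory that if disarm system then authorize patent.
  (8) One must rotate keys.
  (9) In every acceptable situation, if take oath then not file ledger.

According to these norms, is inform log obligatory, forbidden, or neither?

Premise 4 is O(inform_log → ¬seal_envelope); even if O(¬seal_envelope) held, inferring O(inform_log) would be affirming the consequent — invalid.
No premise or chain of K-axiom applications forces O(inform_log), and none forces O(¬inform_log). So inform_log is neither obligatory nor forbidden under these norms.

Neither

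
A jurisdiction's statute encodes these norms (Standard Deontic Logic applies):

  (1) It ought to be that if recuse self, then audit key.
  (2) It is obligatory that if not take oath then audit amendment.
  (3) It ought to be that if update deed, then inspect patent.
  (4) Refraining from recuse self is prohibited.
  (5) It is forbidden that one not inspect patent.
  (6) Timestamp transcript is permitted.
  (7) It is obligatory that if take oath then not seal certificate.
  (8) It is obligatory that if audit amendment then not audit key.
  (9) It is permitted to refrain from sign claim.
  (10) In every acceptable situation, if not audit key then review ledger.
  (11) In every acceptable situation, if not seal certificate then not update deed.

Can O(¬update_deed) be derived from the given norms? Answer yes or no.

Yes

F(¬recuse_self) at premise 4 means O(recuse_self).
Applying K to premise 1 (O(recuse_self → audit_key)) and O(recuse_self) yields O(audit_key).
Premise 8, O(audit_amendment → ¬audit_key), contraposes to O(audit_key → ¬audit_amendment); with O(audit_key) we get O(¬audit_amendment).
The contrapositive of premise 2 (O(¬take_oath → audit_amendment)) is O(¬audit_amendment → take_oath), and O(¬audit_amendment) is already established, so O(take_oath).
Premise 7 is O(take_oath → ¬seal_certificate); since O(take_oath), deontic closure gives O(¬seal_certificate).
Applying K to premise 11 (O(¬seal_certificate → ¬update_deed)) and O(¬seal_certificate) yields O(¬update_deed).
Premises 3, 5, 6, 9, 10 do not contribute to this derivation.
So O(¬update_deed) follows.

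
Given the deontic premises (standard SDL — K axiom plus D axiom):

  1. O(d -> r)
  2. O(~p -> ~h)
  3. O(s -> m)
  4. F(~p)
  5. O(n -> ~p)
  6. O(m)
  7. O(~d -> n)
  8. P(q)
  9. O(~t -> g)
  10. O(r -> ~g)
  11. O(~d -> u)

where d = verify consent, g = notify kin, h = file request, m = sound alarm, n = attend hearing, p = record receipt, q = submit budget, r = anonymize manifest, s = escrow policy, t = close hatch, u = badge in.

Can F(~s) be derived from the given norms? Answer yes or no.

Premise 3 is O(s -> m); even if O(m) held, inferring O(s) would be affirming the consequent — invalid.
No other premise forces O(s). An ideal world satisfying every premise can still have ~s true, so F(~s) is not derivable.

No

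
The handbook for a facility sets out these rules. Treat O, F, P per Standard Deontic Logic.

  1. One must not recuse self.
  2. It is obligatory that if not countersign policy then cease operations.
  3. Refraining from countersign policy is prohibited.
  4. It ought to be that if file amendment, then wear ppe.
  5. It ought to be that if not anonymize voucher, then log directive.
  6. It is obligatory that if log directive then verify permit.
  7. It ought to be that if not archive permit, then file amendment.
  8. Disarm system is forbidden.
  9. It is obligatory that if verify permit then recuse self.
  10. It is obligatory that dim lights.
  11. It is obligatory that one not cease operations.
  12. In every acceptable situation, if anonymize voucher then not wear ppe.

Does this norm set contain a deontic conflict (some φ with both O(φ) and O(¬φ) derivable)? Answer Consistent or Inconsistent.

Consistent

Premise 2 is O(¬countersign_policy → cease_operations), but O(¬countersign_policy) is not derivable from the premises, so it does not yield O(cease_operations).
So O(cease_operations) is not derivable, and the apparent clash with O(¬cease_operations) does not arise.
A world satisfying every obligation exists (e.g. anonymize_voucher=true, archive_permit=true, cease_operations=false, countersign_policy=true, dim_lights=true, disarm_system=false, file_amendment=false, log_directive=false, recuse_self=false, verify_permit=false, wear_ppe=false); no atom is both obligatory and forbidden, so the set is consistent.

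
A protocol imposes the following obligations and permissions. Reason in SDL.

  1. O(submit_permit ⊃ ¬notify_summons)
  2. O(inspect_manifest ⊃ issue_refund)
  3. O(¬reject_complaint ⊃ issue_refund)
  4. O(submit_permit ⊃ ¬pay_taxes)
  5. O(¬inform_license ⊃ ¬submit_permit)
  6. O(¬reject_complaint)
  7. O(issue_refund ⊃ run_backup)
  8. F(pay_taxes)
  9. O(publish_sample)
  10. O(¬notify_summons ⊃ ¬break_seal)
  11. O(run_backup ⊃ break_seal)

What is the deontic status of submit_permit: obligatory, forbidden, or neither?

Premise 6 states O(¬reject_complaint) outright.
Premise 3 is O(¬reject_complaint ⊃ issue_refund); since O(¬reject_complaint), deontic closure gives O(issue_refund).
With premise 7, O(issue_refund ⊃ run_backup), the K-axiom yields O(run_backup).
With premise 11, O(run_backup ⊃ break_seal), the K-axiom yields O(break_seal).
The contrapositive of premise 10 (O(¬notify_summons ⊃ ¬break_seal)) is O(break_seal ⊃ notify_summons), and O(break_seal) is already established, so O(notify_summons).
The contrapositive of premise 1 (O(submit_permit ⊃ ¬notify_summons)) is O(notify_summons ⊃ ¬submit_permit), and O(notify_summons) is already established, so O(¬submit_permit).
Premises 2, 4, 5, 8, 9 do not contribute to this derivation.
Thus O(¬submit_permit), which is F(submit_permit): submit_permit is forbidden.

Forbidden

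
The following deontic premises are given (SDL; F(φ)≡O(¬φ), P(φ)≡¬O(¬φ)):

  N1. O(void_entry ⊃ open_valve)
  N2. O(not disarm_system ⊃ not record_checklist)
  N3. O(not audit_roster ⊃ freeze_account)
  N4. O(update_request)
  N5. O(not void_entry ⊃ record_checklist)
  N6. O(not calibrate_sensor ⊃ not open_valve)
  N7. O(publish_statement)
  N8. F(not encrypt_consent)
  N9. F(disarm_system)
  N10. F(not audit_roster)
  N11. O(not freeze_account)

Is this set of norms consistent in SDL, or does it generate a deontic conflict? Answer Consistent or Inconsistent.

Consistent

Premise 3 is O(not audit_roster ⊃ freeze_account), but O(not audit_roster) is not derivable from the premises, so it does not yield O(freeze_account).
So O(freeze_account) is not derivable, and the apparent clash with O(not freeze_account) does not arise.
A world satisfying every obligation exists (e.g. audit_roster=true, calibrate_sensor=true, disarm_system=false, encrypt_consent=true, freeze_account=false, open_valve=true, publish_statement=true, record_checklist=false, update_request=true, void_entry=true); no atom is both obligatory and forbidden, so the set is consistent.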